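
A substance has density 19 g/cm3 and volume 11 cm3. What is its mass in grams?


Using mass = density * volume
Density = 19 g/cm3
Volume = 11 cm3
Mass = 19 * 11
= 209 g

209


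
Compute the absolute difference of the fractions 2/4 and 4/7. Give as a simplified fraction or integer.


Simplify: 2/4 = 1/2 and 4/7 = 4/7
Find common denominator: LCD = 14
Convert: 7/14 and 8/14
Difference = |7 - 8|/14 = 1/14
Simplified = 1/14

1/14


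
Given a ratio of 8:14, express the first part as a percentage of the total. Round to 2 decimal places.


Total parts = 8 + 14 = 22
First part fraction = 8/22
Percentage = (8/22) * 100
= 0.363636 * 100
= 36.36%

36.36


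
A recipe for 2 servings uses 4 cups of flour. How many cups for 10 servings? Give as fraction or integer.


Original: 4 cups for 2 servings
Target servings = 10
Scaling factor = 10/2
New amount = 4 * 10/2
= 40/2
= 20 cups

20


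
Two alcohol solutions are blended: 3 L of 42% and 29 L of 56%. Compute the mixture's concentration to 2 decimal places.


Solute in mixture 1 = 42% of 3 L = 3*42/100 = 63/50 L
Solute in mixture 2 = 56% of 29 L = 29*56/100 = 406/25 L
Total solute = 63/50 + 406/25 = 35/2 L
Total volume = 3 + 29 = 32 L
Final concentration = 35/2/32 * 100 = 54.69%

54.69


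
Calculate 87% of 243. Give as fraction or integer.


Compute 87% of 243
Convert percentage: 87% = 87/100
Multiply: 243 * 87/100
= 21141/100
= 21141/100

21141/100


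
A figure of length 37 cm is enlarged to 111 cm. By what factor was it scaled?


Original length = 37 cm
Scaled length = 111 cm
Scale factor = 111 / 37
= 3

3


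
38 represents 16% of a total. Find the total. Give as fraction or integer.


Given: 38 is 16% of the whole
Set up: 38 = 16/100 * whole
whole = 38 * 100 / 16
whole = 3800 / 16
whole = 475/2

475/2


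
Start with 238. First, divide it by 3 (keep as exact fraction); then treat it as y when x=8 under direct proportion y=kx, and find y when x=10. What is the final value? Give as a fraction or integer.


Start with 238.
Step 1: Divide by 3: 238 / 3 = 238/3
Step 2: Direct prop: k = (238/3)/8; new y = k*10 = 238/3*10/8 = 595/6
Final result = 595/6

595/6


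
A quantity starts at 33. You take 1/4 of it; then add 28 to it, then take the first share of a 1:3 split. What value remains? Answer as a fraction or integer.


Start with 33.
Step 1: Take 1/4: 33 * 1/4 = 33/4
Step 2: Add 28: 33/4+28=145/4; split 1:3 first = 145/4*1/4 = 145/16
Final result = 145/16

145/16


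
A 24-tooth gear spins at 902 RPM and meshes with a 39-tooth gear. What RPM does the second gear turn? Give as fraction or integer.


Gear ratio: teeth_A * RPM_A = teeth_B * RPM_B
24 * 902 = 39 * RPM_B
21648 = 39 * RPM_B
RPM_B = 21648 / 39
RPM_B = 7216/13

7216/13


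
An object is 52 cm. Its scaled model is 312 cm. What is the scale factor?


Original length = 52 cm
Scaled length = 312 cm
Scale factor = 312 / 52
= 6

6


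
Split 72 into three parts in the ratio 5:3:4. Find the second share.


Ratio = 5:3:4
Total parts = 5 + 3 + 4 = 12
Value per part = 72 / 12 = 6
First share = 5 * 6 = 30
Middle share = 3 * 6 = 18
Third share = 4 * 6 = 24

18


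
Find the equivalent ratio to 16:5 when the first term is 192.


Original ratio: 16:5
First term target: 192
Scale factor = 192 / 16 = 12
Multiply second term: 5 * 12 = 60
Equivalent ratio = 192:60

192:60


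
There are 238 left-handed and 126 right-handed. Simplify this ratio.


Find GCD(238, 126)
GCD = 14
Divide both by 14: 238/14 = 17, 126/14 = 9
Simplified ratio = 17:9

17:9


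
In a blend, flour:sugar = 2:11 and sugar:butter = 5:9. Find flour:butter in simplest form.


Given a:b = 2:11 and b:c = 5:9
Make b consistent. Multiply first ratio by 5: a:b = 10:55
Multiply second ratio by 11: b:c = 55:99
Now b = 55 in both, so a:b:c = 10:55:99
Therefore a:c = 10:99
Simplify by GCD: a:c = 10:99

10:99


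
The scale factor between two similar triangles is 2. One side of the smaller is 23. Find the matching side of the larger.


Similar triangles have proportional sides
Scale factor = 2
Smaller side = 23
Corresponding larger side = 23 * 2
= 46

46


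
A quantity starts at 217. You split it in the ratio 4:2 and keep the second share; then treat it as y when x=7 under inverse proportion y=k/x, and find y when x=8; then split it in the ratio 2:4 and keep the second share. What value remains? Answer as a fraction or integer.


Start with 217.
Step 1: Split 4:2, second share = 217 * 2/6 = 217/3
Step 2: Inverse prop: k = (217/3)*7; new y = k/8 = 217/3*7/8 = 1519/24
Step 3: Split 2:4, second share = 1519/24 * 4/6 = 1519/36
Final result = 1519/36

1519/36


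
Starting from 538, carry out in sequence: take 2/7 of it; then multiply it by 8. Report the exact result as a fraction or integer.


Start with 538.
Step 1: Take 2/7: 538 * 2/7 = 1076/7
Step 2: Multiply by 8: 1076/7 * 8 = 8608/7
Final result = 8608/7

8608/7


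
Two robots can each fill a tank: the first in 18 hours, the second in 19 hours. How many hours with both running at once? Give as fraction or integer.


Rate of A = 1/18 job per hour
Rate of B = 1/19 job per hour
Combined rate = 1/18 + 1/19
Find common denominator: (19 + 18)/(18*19) = 37/342
Combined rate = 37/342 job per hour
Time together = 1 / (37/342) = 342/37 hours

342/37


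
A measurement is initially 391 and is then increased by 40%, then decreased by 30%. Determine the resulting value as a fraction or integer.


Start: 391
Step 1: increase by 40% => multiply by 140/100
  391 * 140/100 = 2737/5
Step 2: decrease by 30% => multiply by 70/100
  2737/5 * 70/100 = 19159/50
Final value = 19159/50

19159/50


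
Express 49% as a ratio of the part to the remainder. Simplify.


Part = 49%, Remainder = 51%
Ratio = 49:51
GCD(49, 51) = 1
Simplify: 49:51 = 49:51

49:51


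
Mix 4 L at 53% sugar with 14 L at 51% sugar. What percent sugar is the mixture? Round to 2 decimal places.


Solute in mixture 1 = 53% of 4 L = 4*53/100 = 53/25 L
Solute in mixture 2 = 51% of 14 L = 14*51/100 = 357/50 L
Total solute = 53/25 + 357/50 = 463/50 L
Total volume = 4 + 14 = 18 L
Final concentration = 463/50/18 * 100 = 51.44%

51.44


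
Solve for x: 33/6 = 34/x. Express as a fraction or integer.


Setting up: 33/6 = 34/x
Cross multiply: 33 * x = 6 * 34
33x = 204
x = 204/33
x = 68/11

68/11


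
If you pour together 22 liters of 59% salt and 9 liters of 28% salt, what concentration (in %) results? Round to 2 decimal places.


Solute in mixture 1 = 59% of 22 L = 22*59/100 = 649/50 L
Solute in mixture 2 = 28% of 9 L = 9*28/100 = 63/25 L
Total solute = 649/50 + 63/25 = 31/2 L
Total volume = 22 + 9 = 31 L
Final concentration = 31/2/31 * 100 = 50.00%

50.00


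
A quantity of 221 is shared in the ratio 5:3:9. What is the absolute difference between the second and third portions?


Total parts = 5 + 3 + 9 = 17
Value per part = 221 / 17 = 13
Shares: 5*13=65, 3*13=39, 9*13=117
Second share = 39, third share = 117
Difference = |39 - 117| = 78

78


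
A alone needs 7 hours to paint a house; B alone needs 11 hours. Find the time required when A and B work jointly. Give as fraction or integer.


Rate of A = 1/7 job per hour
Rate of B = 1/11 job per hour
Combined rate = 1/7 + 1/11
Find common denominator: (11 + 7)/(7*11) = 18/77
Combined rate = 18/77 job per hour
Time together = 1 / (18/77) = 77/18 hours

77/18


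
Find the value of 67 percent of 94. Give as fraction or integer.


Compute 67% of 94
Convert percentage: 67% = 67/100
Multiply: 94 * 67/100
= 6298/100
= 3149/50

3149/50


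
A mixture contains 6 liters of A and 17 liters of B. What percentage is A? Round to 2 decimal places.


Volume of A = 6 L
Volume of B = 17 L
Total volume = 6 + 17 = 23 L
Percentage of A = (6/23) * 100
= 26.09%

26.09


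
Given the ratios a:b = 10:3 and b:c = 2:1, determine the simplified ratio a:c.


Given a:b = 10:3 and b:c = 2:1
Make b consistent. Multiply first ratio by 2: a:b = 20:6
Multiply second ratio by 3: b:c = 6:3
Now b = 6 in both, so a:b:c = 20:6:3
Therefore a:c = 20:3
Simplify by GCD: a:c = 20:3

20:3


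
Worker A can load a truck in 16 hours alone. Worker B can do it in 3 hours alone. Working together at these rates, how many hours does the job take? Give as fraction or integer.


Rate of A = 1/16 job per hour
Rate of B = 1/3 job per hour
Combined rate = 1/16 + 1/3
Find common denominator: (3 + 16)/(16*3) = 19/48
Combined rate = 19/48 job per hour
Time together = 1 / (19/48) = 48/19 hours

48/19


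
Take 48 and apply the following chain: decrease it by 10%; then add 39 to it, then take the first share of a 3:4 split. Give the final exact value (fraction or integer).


Start with 48.
Step 1: Decrease by 10%: 48 * 90/100 = 216/5
Step 2: Add 39: 216/5+39=411/5; split 3:4 first = 411/5*3/7 = 1233/35
Final result = 1233/35

1233/35


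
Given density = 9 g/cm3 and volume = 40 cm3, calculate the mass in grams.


Using mass = density * volume
Density = 9 g/cm3
Volume = 40 cm3
Mass = 9 * 40
= 360 g

360


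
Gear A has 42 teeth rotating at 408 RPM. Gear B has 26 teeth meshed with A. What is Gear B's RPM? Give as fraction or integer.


Gear ratio: teeth_A * RPM_A = teeth_B * RPM_B
42 * 408 = 26 * RPM_B
17136 = 26 * RPM_B
RPM_B = 17136 / 26
RPM_B = 8568/13

8568/13


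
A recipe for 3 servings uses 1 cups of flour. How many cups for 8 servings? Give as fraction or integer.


Original: 1 cups for 3 servings
Target servings = 8
Scaling factor = 8/3
New amount = 1 * 8/3
= 8/3
= 8/3 cups

8/3


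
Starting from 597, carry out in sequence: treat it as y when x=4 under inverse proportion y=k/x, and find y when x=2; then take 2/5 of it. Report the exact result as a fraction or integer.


Start with 597.
Step 1: Inverse prop: k = (597)*4; new y = k/2 = 597*4/2 = 1194
Step 2: Take 2/5: 1194 * 2/5 = 2388/5
Final result = 2388/5

2388/5


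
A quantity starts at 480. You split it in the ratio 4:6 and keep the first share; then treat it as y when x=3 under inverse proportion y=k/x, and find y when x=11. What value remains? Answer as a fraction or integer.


Start with 480.
Step 1: Split 4:6, first share = 480 * 4/10 = 192
Step 2: Inverse prop: k = (192)*3; new y = k/11 = 192*3/11 = 576/11
Final result = 576/11

576/11


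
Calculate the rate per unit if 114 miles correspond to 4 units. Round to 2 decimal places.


Total miles = 114
Number of units = 4
Unit rate = 114 / 4
= 28.50 miles per unit

28.50


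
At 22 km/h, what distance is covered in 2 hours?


Using distance = speed * time
Speed = 22 km/h
Time = 2 hours
Distance = 22 * 2
= 44 km

44


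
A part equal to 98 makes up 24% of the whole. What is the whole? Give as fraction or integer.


Given: 98 is 24% of the whole
Set up: 98 = 24/100 * whole
whole = 98 * 100 / 24
whole = 9800 / 24
whole = 1225/3

1225/3


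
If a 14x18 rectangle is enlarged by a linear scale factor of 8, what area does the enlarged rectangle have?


Original dimensions: 14 x 18
Enlargement factor = 8
New width = 14 * 8 = 112
New height = 18 * 8 = 144
New area = 112 * 144 = 16128

16128


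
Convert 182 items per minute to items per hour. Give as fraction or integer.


Converting from per minute to per hour
Rate = 182 items per minute
Multiply by 60: 182 * 60
= 10920 items per hour

10920


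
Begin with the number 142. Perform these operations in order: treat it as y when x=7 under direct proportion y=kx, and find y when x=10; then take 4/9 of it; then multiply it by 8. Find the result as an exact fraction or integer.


Start with 142.
Step 1: Direct prop: k = (142)/7; new y = k*10 = 142*10/7 = 1420/7
Step 2: Take 4/9: 1420/7 * 4/9 = 5680/63
Step 3: Multiply by 8: 5680/63 * 8 = 45440/63
Final result = 45440/63

45440/63


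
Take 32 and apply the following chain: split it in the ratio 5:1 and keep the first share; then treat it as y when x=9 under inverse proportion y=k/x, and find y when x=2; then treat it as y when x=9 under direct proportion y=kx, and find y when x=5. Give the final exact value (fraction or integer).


Start with 32.
Step 1: Split 5:1, first share = 32 * 5/6 = 80/3
Step 2: Inverse prop: k = (80/3)*9; new y = k/2 = 80/3*9/2 = 120
Step 3: Direct prop: k = (120)/9; new y = k*5 = 120*5/9 = 200/3
Final result = 200/3

200/3


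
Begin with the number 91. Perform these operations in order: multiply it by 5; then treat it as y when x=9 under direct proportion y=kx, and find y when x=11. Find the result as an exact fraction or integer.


Start with 91.
Step 1: Multiply by 5: 91 * 5 = 455
Step 2: Direct prop: k = (455)/9; new y = k*11 = 455*11/9 = 5005/9
Final result = 5005/9

5005/9


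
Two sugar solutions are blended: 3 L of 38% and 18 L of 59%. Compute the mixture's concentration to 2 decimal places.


Solute in mixture 1 = 38% of 3 L = 3*38/100 = 57/50 L
Solute in mixture 2 = 59% of 18 L = 18*59/100 = 531/50 L
Total solute = 57/50 + 531/50 = 294/25 L
Total volume = 3 + 18 = 21 L
Final concentration = 294/25/21 * 100 = 56.00%

56.00


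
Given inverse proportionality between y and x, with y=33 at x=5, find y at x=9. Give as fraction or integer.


Inverse proportion: y = k/x
Find k: k = 5 * 33 = 165
Compute y at x=9: y = 165/9
y = 55/3

55/3


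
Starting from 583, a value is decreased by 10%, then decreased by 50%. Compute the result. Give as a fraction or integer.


Start: 583
Step 1: decrease by 10% => multiply by 90/100
  583 * 90/100 = 5247/10
Step 2: decrease by 50% => multiply by 50/100
  5247/10 * 50/100 = 5247/20
Final value = 5247/20

5247/20


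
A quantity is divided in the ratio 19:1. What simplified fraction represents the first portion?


Total parts = 19 + 1 = 20
First part fraction = 19/20
Simplify: 19/20 = 19/20

19/20


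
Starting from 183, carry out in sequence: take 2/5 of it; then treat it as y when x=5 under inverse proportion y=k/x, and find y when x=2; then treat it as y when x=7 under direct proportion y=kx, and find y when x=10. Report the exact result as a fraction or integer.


Start with 183.
Step 1: Take 2/5: 183 * 2/5 = 366/5
Step 2: Inverse prop: k = (366/5)*5; new y = k/2 = 366/5*5/2 = 183
Step 3: Direct prop: k = (183)/7; new y = k*10 = 183*10/7 = 1830/7
Final result = 1830/7

1830/7


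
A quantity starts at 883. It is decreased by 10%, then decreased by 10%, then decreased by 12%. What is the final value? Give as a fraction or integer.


Start: 883
Step 1: decrease by 10% => multiply by 90/100
  883 * 90/100 = 7947/10
Step 2: decrease by 10% => multiply by 90/100
  7947/10 * 90/100 = 71523/100
Step 3: decrease by 12% => multiply by 88/100
  71523/100 * 88/100 = 786753/1250
Final value = 786753/1250

786753/1250


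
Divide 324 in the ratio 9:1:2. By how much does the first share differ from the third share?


Total parts = 9 + 1 + 2 = 12
Value per part = 324 / 12 = 27
Shares: 9*27=243, 1*27=27, 2*27=54
First share = 243, third share = 54
Difference = |243 - 54| = 189

189


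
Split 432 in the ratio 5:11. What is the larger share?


Total parts = 5 + 11 = 16
Value per part = 432 / 16 = 27
First share = 5 * 27 = 135
Second share = 11 * 27 = 297
Larger share = 297

297


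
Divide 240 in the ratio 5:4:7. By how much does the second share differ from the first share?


Total parts = 5 + 4 + 7 = 16
Value per part = 240 / 16 = 15
Shares: 5*15=75, 4*15=60, 7*15=105
Second share = 60, first share = 75
Difference = |60 - 75| = 15

15


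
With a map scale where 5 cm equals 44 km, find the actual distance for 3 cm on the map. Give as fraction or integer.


Map scale: 5 cm = 44 km
Measured distance on map = 3 cm
Set up proportion: 3 * 44 / 5
= 132 / 5
= 132/5 km

132/5


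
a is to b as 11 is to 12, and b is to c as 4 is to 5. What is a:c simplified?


Given a:b = 11:12 and b:c = 4:5
Make b consistent. Multiply first ratio by 4: a:b = 44:48
Multiply second ratio by 12: b:c = 48:60
Now b = 48 in both, so a:b:c = 44:48:60
Therefore a:c = 44:60
Simplify by GCD: a:c = 11:15

11:15


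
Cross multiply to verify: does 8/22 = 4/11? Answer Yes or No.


Cross multiply to check 8/22 = 4/11
Left cross product: 8 * 11 = 88
Right cross product: 22 * 4 = 88
88 = 88
Equal, so proportions match => Yes

Yes


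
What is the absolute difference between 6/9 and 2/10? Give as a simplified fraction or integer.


Simplify: 6/9 = 2/3 and 2/10 = 1/5
Find common denominator: LCD = 15
Convert: 10/15 and 3/15
Difference = |10 - 3|/15 = 7/15
Simplified = 7/15

7/15


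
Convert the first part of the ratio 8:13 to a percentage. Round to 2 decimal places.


Total parts = 8 + 13 = 21
First part fraction = 8/21
Percentage = (8/21) * 100
= 0.380952 * 100
= 38.10%

38.10


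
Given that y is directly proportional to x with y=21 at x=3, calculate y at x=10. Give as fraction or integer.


Direct proportion: y = kx
Find k: k = 21/3 = 7
Compute y at x=10: y = 7 * 10
y = 70

70


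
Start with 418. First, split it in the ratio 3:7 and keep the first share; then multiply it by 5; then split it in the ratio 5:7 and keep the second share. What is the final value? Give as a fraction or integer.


Start with 418.
Step 1: Split 3:7, first share = 418 * 3/10 = 627/5
Step 2: Multiply by 5: 627/5 * 5 = 627
Step 3: Split 5:7, second share = 627 * 7/12 = 1463/4
Final result = 1463/4

1463/4


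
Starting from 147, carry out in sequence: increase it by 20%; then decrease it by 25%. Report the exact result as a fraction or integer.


Start with 147.
Step 1: Increase by 20%: 147 * 120/100 = 882/5
Step 2: Decrease by 25%: 882/5 * 75/100 = 1323/10
Final result = 1323/10

1323/10


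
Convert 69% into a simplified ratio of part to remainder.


Part = 69%, Remainder = 31%
Ratio = 69:31
GCD(69, 31) = 1
Simplify: 69:31 = 69:31

69:31


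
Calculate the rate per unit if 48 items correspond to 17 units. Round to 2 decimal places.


Total items = 48
Number of units = 17
Unit rate = 48 / 17
= 2.82 items per unit

2.82


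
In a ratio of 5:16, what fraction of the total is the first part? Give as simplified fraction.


Total parts = 5 + 16 = 21
First part fraction = 5/21
Simplify: 5/21 = 5/21

5/21


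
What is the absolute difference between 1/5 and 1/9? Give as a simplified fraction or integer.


Simplify: 1/5 = 1/5 and 1/9 = 1/9
Find common denominator: LCD = 45
Convert: 9/45 and 5/45
Difference = |9 - 5|/45 = 4/45
Simplified = 4/45

4/45


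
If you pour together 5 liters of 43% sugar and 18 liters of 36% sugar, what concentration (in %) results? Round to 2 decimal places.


Solute in mixture 1 = 43% of 5 L = 5*43/100 = 43/20 L
Solute in mixture 2 = 36% of 18 L = 18*36/100 = 162/25 L
Total solute = 43/20 + 162/25 = 863/100 L
Total volume = 5 + 18 = 23 L
Final concentration = 863/100/23 * 100 = 37.52%

37.52


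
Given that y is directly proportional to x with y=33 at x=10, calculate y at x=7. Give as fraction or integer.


Direct proportion: y = kx
Find k: k = 33/10 = 33/10
Compute y at x=7: y = 33/10 * 7
y = 231/10

231/10


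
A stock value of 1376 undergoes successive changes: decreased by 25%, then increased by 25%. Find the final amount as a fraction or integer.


Start: 1376
Step 1: decrease by 25% => multiply by 75/100
  1376 * 75/100 = 1032
Step 2: increase by 25% => multiply by 125/100
  1032 * 125/100 = 1290
Final value = 1290

1290


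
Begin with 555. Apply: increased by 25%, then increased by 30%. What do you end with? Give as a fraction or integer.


Start: 555
Step 1: increase by 25% => multiply by 125/100
  555 * 125/100 = 2775/4
Step 2: increase by 30% => multiply by 130/100
  2775/4 * 130/100 = 7215/8
Final value = 7215/8

7215/8


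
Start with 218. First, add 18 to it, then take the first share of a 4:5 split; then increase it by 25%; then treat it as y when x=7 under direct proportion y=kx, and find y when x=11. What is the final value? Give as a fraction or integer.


Start with 218.
Step 1: Add 18: 218+18=236; split 4:5 first = 236*4/9 = 944/9
Step 2: Increase by 25%: 944/9 * 125/100 = 1180/9
Step 3: Direct prop: k = (1180/9)/7; new y = k*11 = 1180/9*11/7 = 12980/63
Final result = 12980/63

12980/63


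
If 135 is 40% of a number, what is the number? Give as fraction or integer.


Given: 135 is 40% of the whole
Set up: 135 = 40/100 * whole
whole = 135 * 100 / 40
whole = 13500 / 40
whole = 675/2

675/2


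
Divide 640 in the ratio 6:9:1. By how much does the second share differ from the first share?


Total parts = 6 + 9 + 1 = 16
Value per part = 640 / 16 = 40
Shares: 6*40=240, 9*40=360, 1*40=40
Second share = 360, first share = 240
Difference = |360 - 240| = 120

120


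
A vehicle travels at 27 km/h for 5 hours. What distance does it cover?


Using distance = speed * time
Speed = 27 km/h
Time = 5 hours
Distance = 27 * 5
= 135 km

135


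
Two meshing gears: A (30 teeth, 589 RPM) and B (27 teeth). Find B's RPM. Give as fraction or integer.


Gear ratio: teeth_A * RPM_A = teeth_B * RPM_B
30 * 589 = 27 * RPM_B
17670 = 27 * RPM_B
RPM_B = 17670 / 27
RPM_B = 5890/9

5890/9


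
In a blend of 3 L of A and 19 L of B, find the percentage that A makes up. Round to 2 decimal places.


Volume of A = 3 L
Volume of B = 19 L
Total volume = 3 + 19 = 22 L
Percentage of A = (3/22) * 100
= 13.64%

13.64


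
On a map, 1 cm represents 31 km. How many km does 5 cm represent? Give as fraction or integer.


Map scale: 1 cm = 31 km
Measured distance on map = 5 cm
Set up proportion: 5 * 31 / 1
= 155 / 1
= 155 km

155


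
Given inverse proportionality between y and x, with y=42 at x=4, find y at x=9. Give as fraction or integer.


Inverse proportion: y = k/x
Find k: k = 4 * 42 = 168
Compute y at x=9: y = 168/9
y = 56/3

56/3


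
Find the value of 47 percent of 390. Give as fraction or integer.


Compute 47% of 390
Convert percentage: 47% = 47/100
Multiply: 390 * 47/100
= 18330/100
= 1833/10

1833/10


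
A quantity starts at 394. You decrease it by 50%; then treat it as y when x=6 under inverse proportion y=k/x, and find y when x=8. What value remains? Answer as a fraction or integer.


Start with 394.
Step 1: Decrease by 50%: 394 * 50/100 = 197
Step 2: Inverse prop: k = (197)*6; new y = k/8 = 197*6/8 = 591/4
Final result = 591/4

591/4


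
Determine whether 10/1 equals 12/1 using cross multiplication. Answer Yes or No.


Cross multiply to check 10/1 = 12/1
Left cross product: 10 * 1 = 10
Right cross product: 1 * 12 = 12
10 != 12
Not equal, so proportions differ => No

No


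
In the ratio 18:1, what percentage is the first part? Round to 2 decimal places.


Total parts = 18 + 1 = 19
First part fraction = 18/19
Percentage = (18/19) * 100
= 0.947368 * 100
= 94.74%

94.74


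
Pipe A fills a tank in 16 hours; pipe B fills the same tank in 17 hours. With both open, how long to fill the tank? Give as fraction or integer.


Rate of A = 1/16 job per hour
Rate of B = 1/17 job per hour
Combined rate = 1/16 + 1/17
Find common denominator: (17 + 16)/(16*17) = 33/272
Combined rate = 33/272 job per hour
Time together = 1 / (33/272) = 272/33 hours

272/33


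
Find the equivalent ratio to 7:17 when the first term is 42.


Original ratio: 7:17
First term target: 42
Scale factor = 42 / 7 = 6
Multiply second term: 17 * 6 = 102
Equivalent ratio = 42:102

42:102


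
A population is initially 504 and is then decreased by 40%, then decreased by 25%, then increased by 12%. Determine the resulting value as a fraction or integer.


Start: 504
Step 1: decrease by 40% => multiply by 60/100
  504 * 60/100 = 1512/5
Step 2: decrease by 25% => multiply by 75/100
  1512/5 * 75/100 = 1134/5
Step 3: increase by 12% => multiply by 112/100
  1134/5 * 112/100 = 31752/125
Final value = 31752/125

31752/125


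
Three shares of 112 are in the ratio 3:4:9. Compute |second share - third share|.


Total parts = 3 + 4 + 9 = 16
Value per part = 112 / 16 = 7
Shares: 3*7=21, 4*7=28, 9*7=63
Second share = 28, third share = 63
Difference = |28 - 63| = 35

35


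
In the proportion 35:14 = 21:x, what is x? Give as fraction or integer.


Setting up: 35/14 = 21/x
Cross multiply: 35 * x = 14 * 21
35x = 294
x = 294/35
x = 42/5

42/5


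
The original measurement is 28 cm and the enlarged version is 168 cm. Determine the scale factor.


Original length = 28 cm
Scaled length = 168 cm
Scale factor = 168 / 28
= 6

6


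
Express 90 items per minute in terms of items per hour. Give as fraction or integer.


Converting from per minute to per hour
Rate = 90 items per minute
Multiply by 60: 90 * 60
= 5400 items per hour

5400


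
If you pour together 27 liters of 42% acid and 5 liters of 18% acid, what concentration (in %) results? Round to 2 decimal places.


Solute in mixture 1 = 42% of 27 L = 27*42/100 = 567/50 L
Solute in mixture 2 = 18% of 5 L = 5*18/100 = 9/10 L
Total solute = 567/50 + 9/10 = 306/25 L
Total volume = 27 + 5 = 32 L
Final concentration = 306/25/32 * 100 = 38.25%

38.25


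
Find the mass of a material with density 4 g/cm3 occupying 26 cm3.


Using mass = density * volume
Density = 4 g/cm3
Volume = 26 cm3
Mass = 4 * 26
= 104 g

104


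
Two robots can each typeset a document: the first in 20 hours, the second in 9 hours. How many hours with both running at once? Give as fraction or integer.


Rate of A = 1/20 job per hour
Rate of B = 1/9 job per hour
Combined rate = 1/20 + 1/9
Find common denominator: (9 + 20)/(20*9) = 29/180
Combined rate = 29/180 job per hour
Time together = 1 / (29/180) = 180/29 hours

180/29


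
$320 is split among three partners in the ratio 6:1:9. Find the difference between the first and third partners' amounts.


Total parts = 6 + 1 + 9 = 16
Value per part = 320 / 16 = 20
Shares: 6*20=120, 1*20=20, 9*20=180
First share = 120, third share = 180
Difference = |120 - 180| = 60

60


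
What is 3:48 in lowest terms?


Find GCD(3, 48)
GCD = 3
Divide both by 3: 3/3 = 1, 48/3 = 16
Simplified ratio = 1:16

1:16


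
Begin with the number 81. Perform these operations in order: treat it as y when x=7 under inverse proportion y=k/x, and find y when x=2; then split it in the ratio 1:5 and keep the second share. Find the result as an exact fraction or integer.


Start with 81.
Step 1: Inverse prop: k = (81)*7; new y = k/2 = 81*7/2 = 567/2
Step 2: Split 1:5, second share = 567/2 * 5/6 = 945/4
Final result = 945/4

945/4


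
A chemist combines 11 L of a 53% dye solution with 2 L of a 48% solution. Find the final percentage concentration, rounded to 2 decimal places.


Solute in mixture 1 = 53% of 11 L = 11*53/100 = 583/100 L
Solute in mixture 2 = 48% of 2 L = 2*48/100 = 24/25 L
Total solute = 583/100 + 24/25 = 679/100 L
Total volume = 11 + 2 = 13 L
Final concentration = 679/100/13 * 100 = 52.23%

52.23


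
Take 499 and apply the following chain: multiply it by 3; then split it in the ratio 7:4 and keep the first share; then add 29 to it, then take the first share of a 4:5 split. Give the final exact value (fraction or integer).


Start with 499.
Step 1: Multiply by 3: 499 * 3 = 1497
Step 2: Split 7:4, first share = 1497 * 7/11 = 10479/11
Step 3: Add 29: 10479/11+29=10798/11; split 4:5 first = 10798/11*4/9 = 43192/99
Final result = 43192/99

43192/99


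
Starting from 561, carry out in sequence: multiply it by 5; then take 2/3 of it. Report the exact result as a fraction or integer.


Start with 561.
Step 1: Multiply by 5: 561 * 5 = 2805
Step 2: Take 2/3: 2805 * 2/3 = 1870
Final result = 1870

1870


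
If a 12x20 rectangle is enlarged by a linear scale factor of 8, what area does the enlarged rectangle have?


Original dimensions: 12 x 20
Enlargement factor = 8
New width = 12 * 8 = 96
New height = 20 * 8 = 160
New area = 96 * 160 = 15360

15360


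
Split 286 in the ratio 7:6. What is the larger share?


Total parts = 7 + 6 = 13
Value per part = 286 / 13 = 22
First share = 7 * 22 = 154
Second share = 6 * 22 = 132
Larger share = 154

154


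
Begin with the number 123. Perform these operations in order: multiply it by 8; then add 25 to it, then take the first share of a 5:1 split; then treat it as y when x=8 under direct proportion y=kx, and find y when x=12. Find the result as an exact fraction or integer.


Start with 123.
Step 1: Multiply by 8: 123 * 8 = 984
Step 2: Add 25: 984+25=1009; split 5:1 first = 1009*5/6 = 5045/6
Step 3: Direct prop: k = (5045/6)/8; new y = k*12 = 5045/6*12/8 = 5045/4
Final result = 5045/4

5045/4


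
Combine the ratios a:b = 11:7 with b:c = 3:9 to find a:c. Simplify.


Given a:b = 11:7 and b:c = 3:9
Make b consistent. Multiply first ratio by 3: a:b = 33:21
Multiply second ratio by 7: b:c = 21:63
Now b = 21 in both, so a:b:c = 33:21:63
Therefore a:c = 33:63
Simplify by GCD: a:c = 11:21

11:21


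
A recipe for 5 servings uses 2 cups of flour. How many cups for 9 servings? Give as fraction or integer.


Original: 2 cups for 5 servings
Target servings = 9
Scaling factor = 9/5
New amount = 2 * 9/5
= 18/5
= 18/5 cups

18/5


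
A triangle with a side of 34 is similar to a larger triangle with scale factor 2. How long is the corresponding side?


Similar triangles have proportional sides
Scale factor = 2
Smaller side = 34
Corresponding larger side = 34 * 2
= 68

68


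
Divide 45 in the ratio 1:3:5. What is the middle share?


Ratio = 1:3:5
Total parts = 1 + 3 + 5 = 9
Value per part = 45 / 9 = 5
First share = 1 * 5 = 5
Middle share = 3 * 5 = 15
Third share = 5 * 5 = 25

15


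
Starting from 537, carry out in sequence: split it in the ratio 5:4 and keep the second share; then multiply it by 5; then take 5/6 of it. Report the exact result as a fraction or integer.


Start with 537.
Step 1: Split 5:4, second share = 537 * 4/9 = 716/3
Step 2: Multiply by 5: 716/3 * 5 = 3580/3
Step 3: Take 5/6: 3580/3 * 5/6 = 8950/9
Final result = 8950/9

8950/9


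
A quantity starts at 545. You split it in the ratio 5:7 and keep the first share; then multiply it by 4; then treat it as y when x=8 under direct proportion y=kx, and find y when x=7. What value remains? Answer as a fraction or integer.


Start with 545.
Step 1: Split 5:7, first share = 545 * 5/12 = 2725/12
Step 2: Multiply by 4: 2725/12 * 4 = 2725/3
Step 3: Direct prop: k = (2725/3)/8; new y = k*7 = 2725/3*7/8 = 19075/24
Final result = 19075/24

19075/24


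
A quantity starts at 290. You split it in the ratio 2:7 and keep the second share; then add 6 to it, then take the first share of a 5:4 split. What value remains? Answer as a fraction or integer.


Start with 290.
Step 1: Split 2:7, second share = 290 * 7/9 = 2030/9
Step 2: Add 6: 2030/9+6=2084/9; split 5:4 first = 2084/9*5/9 = 10420/81
Final result = 10420/81

10420/81


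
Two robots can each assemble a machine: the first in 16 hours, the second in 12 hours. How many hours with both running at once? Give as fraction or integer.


Rate of A = 1/16 job per hour
Rate of B = 1/12 job per hour
Combined rate = 1/16 + 1/12
Find common denominator: (12 + 16)/(16*12) = 28/192
Combined rate = 7/48 job per hour
Time together = 1 / (7/48) = 48/7 hours

48/7


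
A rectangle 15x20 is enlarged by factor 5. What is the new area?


Original dimensions: 15 x 20
Enlargement factor = 5
New width = 15 * 5 = 75
New height = 20 * 5 = 100
New area = 75 * 100 = 7500

7500


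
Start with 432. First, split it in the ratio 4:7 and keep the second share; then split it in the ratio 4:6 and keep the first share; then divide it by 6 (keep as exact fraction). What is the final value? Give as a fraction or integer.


Start with 432.
Step 1: Split 4:7, second share = 432 * 7/11 = 3024/11
Step 2: Split 4:6, first share = 3024/11 * 4/10 = 6048/55
Step 3: Divide by 6: 6048/55 / 6 = 1008/55
Final result = 1008/55

1008/55


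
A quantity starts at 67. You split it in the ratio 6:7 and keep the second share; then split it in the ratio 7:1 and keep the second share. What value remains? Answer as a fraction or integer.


Start with 67.
Step 1: Split 6:7, second share = 67 * 7/13 = 469/13
Step 2: Split 7:1, second share = 469/13 * 1/8 = 469/104
Final result = 469/104

469/104


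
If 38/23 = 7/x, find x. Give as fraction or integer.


Setting up: 38/23 = 7/x
Cross multiply: 38 * x = 23 * 7
38x = 161
x = 161/38
x = 161/38

161/38


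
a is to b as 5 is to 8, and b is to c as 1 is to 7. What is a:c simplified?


Given a:b = 5:8 and b:c = 1:7
Make b consistent. Multiply first ratio by 1: a:b = 5:8
Multiply second ratio by 8: b:c = 8:56
Now b = 8 in both, so a:b:c = 5:8:56
Therefore a:c = 5:56
Simplify by GCD: a:c = 5:56

5:56


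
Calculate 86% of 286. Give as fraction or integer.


Compute 86% of 286
Convert percentage: 86% = 86/100
Multiply: 286 * 86/100
= 24596/100
= 6149/25

6149/25


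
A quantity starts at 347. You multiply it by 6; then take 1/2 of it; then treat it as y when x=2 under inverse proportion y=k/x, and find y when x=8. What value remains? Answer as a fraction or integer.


Start with 347.
Step 1: Multiply by 6: 347 * 6 = 2082
Step 2: Take 1/2: 2082 * 1/2 = 1041
Step 3: Inverse prop: k = (1041)*2; new y = k/8 = 1041*2/8 = 1041/4
Final result = 1041/4

1041/4


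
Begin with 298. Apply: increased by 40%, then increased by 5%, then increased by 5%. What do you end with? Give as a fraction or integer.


Start: 298
Step 1: increase by 40% => multiply by 140/100
  298 * 140/100 = 2086/5
Step 2: increase by 5% => multiply by 105/100
  2086/5 * 105/100 = 21903/50
Step 3: increase by 5% => multiply by 105/100
  21903/50 * 105/100 = 459963/1000
Final value = 459963/1000

459963/1000


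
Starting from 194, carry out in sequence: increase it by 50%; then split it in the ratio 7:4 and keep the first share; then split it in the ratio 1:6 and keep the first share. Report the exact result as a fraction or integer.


Start with 194.
Step 1: Increase by 50%: 194 * 150/100 = 291
Step 2: Split 7:4, first share = 291 * 7/11 = 2037/11
Step 3: Split 1:6, first share = 2037/11 * 1/7 = 291/11
Final result = 291/11

291/11


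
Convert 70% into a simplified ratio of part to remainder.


Part = 70%, Remainder = 30%
Ratio = 70:30
GCD(70, 30) = 10
Simplify: 7:3 = 7:3

7:3


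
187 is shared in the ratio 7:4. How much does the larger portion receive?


Total parts = 7 + 4 = 11
Value per part = 187 / 11 = 17
First share = 7 * 17 = 119
Second share = 4 * 17 = 68
Larger share = 119

119


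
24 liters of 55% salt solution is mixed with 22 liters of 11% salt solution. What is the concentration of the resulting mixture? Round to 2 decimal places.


Solute in mixture 1 = 55% of 24 L = 24*55/100 = 66/5 L
Solute in mixture 2 = 11% of 22 L = 22*11/100 = 121/50 L
Total solute = 66/5 + 121/50 = 781/50 L
Total volume = 24 + 22 = 46 L
Final concentration = 781/50/46 * 100 = 33.96%

33.96


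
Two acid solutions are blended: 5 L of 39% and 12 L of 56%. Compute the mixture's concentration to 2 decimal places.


Solute in mixture 1 = 39% of 5 L = 5*39/100 = 39/20 L
Solute in mixture 2 = 56% of 12 L = 12*56/100 = 168/25 L
Total solute = 39/20 + 168/25 = 867/100 L
Total volume = 5 + 12 = 17 L
Final concentration = 867/100/17 * 100 = 51.00%

51.00


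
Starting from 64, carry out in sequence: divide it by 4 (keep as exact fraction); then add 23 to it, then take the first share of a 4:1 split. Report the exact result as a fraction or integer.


Start with 64.
Step 1: Divide by 4: 64 / 4 = 16
Step 2: Add 23: 16+23=39; split 4:1 first = 39*4/5 = 156/5
Final result = 156/5

156/5


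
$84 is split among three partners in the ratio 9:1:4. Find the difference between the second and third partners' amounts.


Total parts = 9 + 1 + 4 = 14
Value per part = 84 / 14 = 6
Shares: 9*6=54, 1*6=6, 4*6=24
Second share = 6, third share = 24
Difference = |6 - 24| = 18

18


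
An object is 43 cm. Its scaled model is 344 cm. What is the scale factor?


Original length = 43 cm
Scaled length = 344 cm
Scale factor = 344 / 43
= 8

8


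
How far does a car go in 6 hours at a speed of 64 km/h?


Using distance = speed * time
Speed = 64 km/h
Time = 6 hours
Distance = 64 * 6
= 384 km

384


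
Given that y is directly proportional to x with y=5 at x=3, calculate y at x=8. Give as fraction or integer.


Direct proportion: y = kx
Find k: k = 5/3 = 5/3
Compute y at x=8: y = 5/3 * 8
y = 40/3

40/3


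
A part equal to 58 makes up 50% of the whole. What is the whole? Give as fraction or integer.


Given: 58 is 50% of the whole
Set up: 58 = 50/100 * whole
whole = 58 * 100 / 50
whole = 5800 / 50
whole = 116

116


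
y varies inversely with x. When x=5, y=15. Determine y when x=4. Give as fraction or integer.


Inverse proportion: y = k/x
Find k: k = 5 * 15 = 75
Compute y at x=4: y = 75/4
y = 75/4

75/4


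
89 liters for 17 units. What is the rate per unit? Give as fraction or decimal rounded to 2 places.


Total liters = 89
Number of units = 17
Unit rate = 89 / 17
= 5.24 liters per unit

5.24


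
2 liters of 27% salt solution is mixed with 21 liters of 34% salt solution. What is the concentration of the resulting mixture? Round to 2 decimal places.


Solute in mixture 1 = 27% of 2 L = 2*27/100 = 27/50 L
Solute in mixture 2 = 34% of 21 L = 21*34/100 = 357/50 L
Total solute = 27/50 + 357/50 = 192/25 L
Total volume = 2 + 21 = 23 L
Final concentration = 192/25/23 * 100 = 33.39%

33.39


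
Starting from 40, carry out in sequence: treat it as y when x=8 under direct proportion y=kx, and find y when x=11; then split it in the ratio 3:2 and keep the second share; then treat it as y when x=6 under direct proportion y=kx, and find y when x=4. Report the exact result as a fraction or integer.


Start with 40.
Step 1: Direct prop: k = (40)/8; new y = k*11 = 40*11/8 = 55
Step 2: Split 3:2, second share = 55 * 2/5 = 22
Step 3: Direct prop: k = (22)/6; new y = k*4 = 22*4/6 = 44/3
Final result = 44/3

44/3


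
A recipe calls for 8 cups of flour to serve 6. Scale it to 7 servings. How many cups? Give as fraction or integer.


Original: 8 cups for 6 servings
Target servings = 7
Scaling factor = 7/6
New amount = 8 * 7/6
= 56/6
= 28/3 cups

28/3


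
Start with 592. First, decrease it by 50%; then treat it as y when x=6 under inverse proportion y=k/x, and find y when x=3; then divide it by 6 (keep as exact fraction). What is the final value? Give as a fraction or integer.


Start with 592.
Step 1: Decrease by 50%: 592 * 50/100 = 296
Step 2: Inverse prop: k = (296)*6; new y = k/3 = 296*6/3 = 592
Step 3: Divide by 6: 592 / 6 = 296/3
Final result = 296/3

296/3


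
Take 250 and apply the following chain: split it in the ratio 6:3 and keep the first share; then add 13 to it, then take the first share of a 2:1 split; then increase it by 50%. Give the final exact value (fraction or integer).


Start with 250.
Step 1: Split 6:3, first share = 250 * 6/9 = 500/3
Step 2: Add 13: 500/3+13=539/3; split 2:1 first = 539/3*2/3 = 1078/9
Step 3: Increase by 50%: 1078/9 * 150/100 = 539/3
Final result = 539/3

539/3


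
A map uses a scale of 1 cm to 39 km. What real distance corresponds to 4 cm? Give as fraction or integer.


Map scale: 1 cm = 39 km
Measured distance on map = 4 cm
Set up proportion: 4 * 39 / 1
= 156 / 1
= 156 km

156


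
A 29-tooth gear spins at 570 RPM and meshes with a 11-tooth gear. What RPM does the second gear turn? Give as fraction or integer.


Gear ratio: teeth_A * RPM_A = teeth_B * RPM_B
29 * 570 = 11 * RPM_B
16530 = 11 * RPM_B
RPM_B = 16530 / 11
RPM_B = 16530/11

16530/11


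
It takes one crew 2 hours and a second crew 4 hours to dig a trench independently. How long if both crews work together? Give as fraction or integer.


Rate of A = 1/2 job per hour
Rate of B = 1/4 job per hour
Combined rate = 1/2 + 1/4
Find common denominator: (4 + 2)/(2*4) = 6/8
Combined rate = 3/4 job per hour
Time together = 1 / (3/4) = 4/3 hours

4/3
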